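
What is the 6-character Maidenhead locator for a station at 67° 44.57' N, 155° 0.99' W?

Add 180° to longitude and 90° to latitude: 24.9835, 157.7428.
Field (20°×10°, letters A–R): lon ⌊24.9835/20⌋ = 1 → B; lat ⌊157.7428/10⌋ = 15 → P.
Square (2°×1°, digits 0–9): lon ⌊4.9835/2⌋ = 2; lat ⌊7.7428/1⌋ = 7.
Subsquare (5′×2.5′, letters a–x): lon ⌊0.9835/0.0833333⌋ = 11 → l; lat ⌊0.7428/0.0416667⌋ = 17 → r.

BP27lr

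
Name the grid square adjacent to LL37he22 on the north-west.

LL37he13

Longitude extended square 2; −1 → 1.
Latitude extended square 2; +1 → 3.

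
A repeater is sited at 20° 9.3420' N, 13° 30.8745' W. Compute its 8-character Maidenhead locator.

Offset from 180°W / 90°S: lon 166.48542°, lat 110.15570°.
Field: lon ⌊166.48542/20⌋ = 8 → I; lat ⌊110.15570/10⌋ = 11 → L.
Square: lon ⌊6.48542/2⌋ = 3; lat ⌊0.15570/1⌋ = 0.
Subsquare: lon ⌊0.48542/0.0833333⌋ = 5 → f; lat ⌊0.15570/0.0416667⌋ = 3 → d.
Extended square: lon ⌊0.06876/0.00833333⌋ = 8; lat ⌊0.03070/0.00416667⌋ = 7.

IL30fd87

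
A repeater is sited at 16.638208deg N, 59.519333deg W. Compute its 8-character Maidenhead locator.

GK06fp73

Add 180° to longitude and 90° to latitude: 120.48067, 106.63821.
Field (20°×10°, letters A–R): lon ⌊120.48067/20⌋ = 6 → G; lat ⌊106.63821/10⌋ = 10 → K.
Square (2°×1°, digits 0–9): lon ⌊0.48067/2⌋ = 0; lat ⌊6.63821/1⌋ = 6.
Subsquare (5′×2.5′, letters a–x): lon ⌊0.48067/0.0833333⌋ = 5 → f; lat ⌊0.63821/0.0416667⌋ = 15 → p.
Extended square (30″×15″, digits 0–9): lon ⌊0.06400/0.00833333⌋ = 7; lat ⌊0.01321/0.00416667⌋ = 3.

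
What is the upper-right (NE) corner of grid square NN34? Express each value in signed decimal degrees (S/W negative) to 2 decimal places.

45.00, 88.00

Field N=13, N=13: +13·20° lon, +13·10° lat → SW at lon 80°, lat 40°.
Square 3, 4: +3·2° lon, +4·1° lat → SW at lon 86°, lat 44°.
Cell spans 2° lon × 1° lat. NE corner is SW corner plus one full cell.
latitude 45.00, longitude 88.00.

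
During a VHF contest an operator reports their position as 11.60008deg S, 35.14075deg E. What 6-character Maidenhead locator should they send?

KH78nj

Shift to the Maidenhead origin (180°W, 90°S): lon 215.1407, lat 78.3999.
Field (20°×10°, letters A–R): 215.1407/20 → 10 → K, 78.3999/10 → 7 → H; chars KH.
Square (2°×1°, digits 0–9): 15.1407/2 → 7, 8.3999/1 → 8; chars 78.
Subsquare (5′×2.5′, letters a–x): 1.1407/0.0833333 → 13 → n, 0.3999/0.0416667 → 9 → j; chars nj.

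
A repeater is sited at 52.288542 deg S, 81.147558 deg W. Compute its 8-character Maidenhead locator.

Offset from 180°W / 90°S: lon 98.85244°, lat 37.71146°.
Field (20°×10°, letters A–R): 98.85244/20 → 4 → E, 37.71146/10 → 3 → D; chars ED.
Square (2°×1°, digits 0–9): 18.85244/2 → 9, 7.71146/1 → 7; chars 97.
Subsquare (5′×2.5′, letters a–x): 0.85244/0.0833333 → 10 → k, 0.71146/0.0416667 → 17 → r; chars kr.
Extended square (30″×15″, digits 0–9): 0.01911/0.00833333 → 2, 0.00312/0.00416667 → 0; chars 20.

ED97kr20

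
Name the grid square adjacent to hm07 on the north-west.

Longitude square 0; −1 → -1, wraps to 9, carry into field.
Longitude field H = 7; −1 → 6 = G.
Latitude square 7; +1 → 8.

GM98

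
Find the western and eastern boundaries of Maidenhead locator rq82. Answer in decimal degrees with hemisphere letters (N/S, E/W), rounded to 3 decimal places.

Field R=17, Q=16: +17·20° lon, +16·10° lat → SW at lon 160°, lat 70°.
Square 8, 2: +8·2° lon, +2·1° lat → SW at lon 176°, lat 72°.
Cell spans 2° lon × 1° lat.
west 176.000° E, east 178.000° E.

176.000° E, 178.000° E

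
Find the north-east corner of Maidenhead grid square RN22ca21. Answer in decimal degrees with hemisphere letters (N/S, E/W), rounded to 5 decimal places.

42.00833° N, 164.19167° E

Field R=17, N=13: +17·20° lon, +13·10° lat → SW at lon 160°, lat 40°.
Square 2, 2: +2·2° lon, +2·1° lat → SW at lon 164°, lat 42°.
Subsquare c=2, a=0: +2·0.0833333° lon, +0·0.0416667° lat → SW at lon 164.167°, lat 42°.
Extended square 2, 1: +2·0.00833333° lon, +1·0.00416667° lat → SW at lon 164.183°, lat 42.0042°.
Cell spans 0.00833333° lon × 0.00416667° lat. NE corner is SW corner plus one full cell.
latitude 42.00833° N, longitude 164.19167° E.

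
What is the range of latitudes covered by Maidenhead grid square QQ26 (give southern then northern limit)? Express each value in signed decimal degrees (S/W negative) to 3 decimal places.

76.000, 77.000

Field Q=16, Q=16: +16·20° lon, +16·10° lat → SW at lon 140°, lat 70°.
Square 2, 6: +2·2° lon, +6·1° lat → SW at lon 144°, lat 76°.
Cell spans 2° lon × 1° lat.
south 76.000, north 77.000.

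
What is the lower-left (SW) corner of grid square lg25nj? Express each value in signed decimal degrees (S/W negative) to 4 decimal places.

-24.6250, 45.0833

Field L=11, G=6: +11·20° lon, +6·10° lat → SW at lon 40°, lat -30°.
Square 2, 5: +2·2° lon, +5·1° lat → SW at lon 44°, lat -25°.
Subsquare n=13, j=9: +13·0.0833333° lon, +9·0.0416667° lat → SW at lon 45.0833°, lat -24.625°.
latitude -24.6250, longitude 45.0833.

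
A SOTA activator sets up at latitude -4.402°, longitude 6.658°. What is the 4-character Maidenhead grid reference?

JI35

Offset from 180°W / 90°S: lon 186.66°, lat 85.60°.
Field (20°×10°, letters A–R): 186.66/20 → 9 → J, 85.60/10 → 8 → I; chars JI.
Square (2°×1°, digits 0–9): 6.66/2 → 3, 5.60/1 → 5; chars 35.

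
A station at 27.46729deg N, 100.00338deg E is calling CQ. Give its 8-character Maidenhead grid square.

OL07al02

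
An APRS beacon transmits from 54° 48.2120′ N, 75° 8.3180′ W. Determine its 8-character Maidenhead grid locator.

Offset from 180°W / 90°S: lon 104.86137°, lat 144.80353°.
Field: 104.86137/20 → 5 → F, 144.80353/10 → 14 → O; chars FO.
Square: 4.86137/2 → 2, 4.80353/1 → 4; chars 24.
Subsquare: 0.86137/0.0833333 → 10 → k, 0.80353/0.0416667 → 19 → t; chars kt.
Extended square: 0.02803/0.00833333 → 3, 0.01187/0.00416667 → 2; chars 32.

FO24kt32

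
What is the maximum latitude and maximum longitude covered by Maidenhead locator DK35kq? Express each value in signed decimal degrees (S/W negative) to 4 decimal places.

Field D=3, K=10: +3·20° lon, +10·10° lat → SW at lon -120°, lat 10°.
Square 3, 5: +3·2° lon, +5·1° lat → SW at lon -114°, lat 15°.
Subsquare k=10, q=16: +10·0.0833333° lon, +16·0.0416667° lat → SW at lon -113.167°, lat 15.6667°.
Cell spans 0.0833333° lon × 0.0416667° lat. NE corner is SW corner plus one full cell.
latitude 15.7083, longitude -113.0833.

15.7083, -113.0833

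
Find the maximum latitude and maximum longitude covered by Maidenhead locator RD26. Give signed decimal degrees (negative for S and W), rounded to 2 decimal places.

-53.00, 166.00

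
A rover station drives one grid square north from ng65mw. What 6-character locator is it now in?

NG65mx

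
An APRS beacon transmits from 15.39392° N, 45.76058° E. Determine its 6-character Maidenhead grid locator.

LK25vj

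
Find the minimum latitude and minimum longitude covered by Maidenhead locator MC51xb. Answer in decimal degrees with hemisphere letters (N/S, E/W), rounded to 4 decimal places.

Field M=12, C=2: +12·20° lon, +2·10° lat → SW at lon 60°, lat -70°.
Square 5, 1: +5·2° lon, +1·1° lat → SW at lon 70°, lat -69°.
Subsquare x=23, b=1: +23·0.0833333° lon, +1·0.0416667° lat → SW at lon 71.9167°, lat -68.9583°.
latitude 68.9583° S, longitude 71.9167° E.

68.9583° S, 71.9167° E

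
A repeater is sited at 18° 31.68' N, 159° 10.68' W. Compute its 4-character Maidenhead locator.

BK08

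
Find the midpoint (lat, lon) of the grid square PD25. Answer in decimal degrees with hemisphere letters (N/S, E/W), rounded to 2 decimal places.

54.50° S, 125.00° E

Field P=15, D=3: +15·20° lon, +3·10° lat → SW at lon 120°, lat -60°.
Square 2, 5: +2·2° lon, +5·1° lat → SW at lon 124°, lat -55°.
Cell spans 2° lon × 1° lat. Centre is SW corner plus half of each.
latitude 54.50° S, longitude 125.00° E.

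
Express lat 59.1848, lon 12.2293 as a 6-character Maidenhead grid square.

JO69ce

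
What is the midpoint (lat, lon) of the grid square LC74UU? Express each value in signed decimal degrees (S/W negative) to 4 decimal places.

Field L=11, C=2: +11·20° lon, +2·10° lat → SW at lon 40°, lat -70°.
Square 7, 4: +7·2° lon, +4·1° lat → SW at lon 54°, lat -66°.
Subsquare u=20, u=20: +20·0.0833333° lon, +20·0.0416667° lat → SW at lon 55.6667°, lat -65.1667°.
Cell spans 0.0833333° lon × 0.0416667° lat. Centre is SW corner plus half of each.
latitude -65.1458, longitude 55.7083.

-65.1458, 55.7083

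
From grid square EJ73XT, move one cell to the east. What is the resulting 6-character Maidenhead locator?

Longitude subsquare x = 23; +1 → 24, wraps to 0 = a, carry into square.
Longitude square 7; +1 → 8.
The latitude characters are unchanged.

EJ83at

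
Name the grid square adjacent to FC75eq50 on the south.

FC75ep59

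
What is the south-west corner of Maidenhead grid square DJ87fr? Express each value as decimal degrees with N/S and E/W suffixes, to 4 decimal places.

7.7083° N, 103.5833° W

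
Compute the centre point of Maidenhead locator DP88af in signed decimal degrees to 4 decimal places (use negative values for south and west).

68.2292, -103.9583

Field D=3, P=15: +3·20° lon, +15·10° lat → SW at lon -120°, lat 60°.
Square 8, 8: +8·2° lon, +8·1° lat → SW at lon -104°, lat 68°.
Subsquare a=0, f=5: +0·0.0833333° lon, +5·0.0416667° lat → SW at lon -104°, lat 68.2083°.
Cell spans 0.0833333° lon × 0.0416667° lat. Centre is SW corner plus half of each.
latitude 68.2292, longitude -103.9583.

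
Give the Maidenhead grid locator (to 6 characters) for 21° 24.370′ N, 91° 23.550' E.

NL51qj

Offset from 180°W / 90°S: lon 271.3925°, lat 111.4062°.
Field: 271.3925/20 → 13 → N, 111.4062/10 → 11 → L; chars NL.
Square: 11.3925/2 → 5, 1.4062/1 → 1; chars 51.
Subsquare: 1.3925/0.0833333 → 16 → q, 0.4062/0.0416667 → 9 → j; chars qj.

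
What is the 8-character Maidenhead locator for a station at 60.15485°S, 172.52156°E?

RC69gu22

Offset from 180°W / 90°S: lon 352.52156°, lat 29.84515°.
Field (20°×10°, letters A–R): 352.52156/20 → 17 → R, 29.84515/10 → 2 → C; chars RC.
Square (2°×1°, digits 0–9): 12.52156/2 → 6, 9.84515/1 → 9; chars 69.
Subsquare (5′×2.5′, letters a–x): 0.52156/0.0833333 → 6 → g, 0.84515/0.0416667 → 20 → u; chars gu.
Extended square (30″×15″, digits 0–9): 0.02156/0.00833333 → 2, 0.01182/0.00416667 → 2; chars 22.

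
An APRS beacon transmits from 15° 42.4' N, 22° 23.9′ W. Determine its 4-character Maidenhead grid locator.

HK85

Shift to the Maidenhead origin (180°W, 90°S): lon 157.60, lat 105.71.
Field (20°×10°, letters A–R): 157.60/20 → 7 → H, 105.71/10 → 10 → K; chars HK.
Square (2°×1°, digits 0–9): 17.60/2 → 8, 5.71/1 → 5; chars 85.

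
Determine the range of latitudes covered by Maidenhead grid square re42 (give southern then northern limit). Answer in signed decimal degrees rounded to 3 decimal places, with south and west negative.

-48.000, -47.000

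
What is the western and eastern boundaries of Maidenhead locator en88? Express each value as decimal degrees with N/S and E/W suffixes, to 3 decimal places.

84.000° W, 82.000° W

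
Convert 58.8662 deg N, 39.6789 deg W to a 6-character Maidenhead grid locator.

Add 180° to longitude and 90° to latitude: 140.3211, 148.8662.
Field: 140.3211/20 → 7 → H, 148.8662/10 → 14 → O; chars HO.
Square: 0.3211/2 → 0, 8.8662/1 → 8; chars 08.
Subsquare: 0.3211/0.0833333 → 3 → d, 0.8662/0.0416667 → 20 → u; chars du.

HO08du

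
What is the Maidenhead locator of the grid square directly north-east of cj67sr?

CJ67ts

Longitude subsquare s = 18; +1 → 19 = t.
Latitude subsquare r = 17; +1 → 18 = s.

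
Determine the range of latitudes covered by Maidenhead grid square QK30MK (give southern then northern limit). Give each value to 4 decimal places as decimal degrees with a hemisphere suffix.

10.4167° N, 10.4583° N

Field Q=16, K=10: +16·20° lon, +10·10° lat → SW at lon 140°, lat 10°.
Square 3, 0: +3·2° lon, +0·1° lat → SW at lon 146°, lat 10°.
Subsquare m=12, k=10: +12·0.0833333° lon, +10·0.0416667° lat → SW at lon 147°, lat 10.4167°.
Cell spans 0.0833333° lon × 0.0416667° lat.
south 10.4167° N, north 10.4583° N.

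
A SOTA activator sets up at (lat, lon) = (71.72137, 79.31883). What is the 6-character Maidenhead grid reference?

Shift to the Maidenhead origin (180°W, 90°S): lon 259.3188, lat 161.7214.
Field: 259.3188/20 → 12 → M, 161.7214/10 → 16 → Q; chars MQ.
Square: 19.3188/2 → 9, 1.7214/1 → 1; chars 91.
Subsquare: 1.3188/0.0833333 → 15 → p, 0.7214/0.0416667 → 17 → r; chars pr.

MQ91pr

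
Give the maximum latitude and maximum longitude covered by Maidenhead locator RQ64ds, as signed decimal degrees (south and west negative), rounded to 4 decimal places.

Field R=17, Q=16: +17·20° lon, +16·10° lat → SW at lon 160°, lat 70°.
Square 6, 4: +6·2° lon, +4·1° lat → SW at lon 172°, lat 74°.
Subsquare d=3, s=18: +3·0.0833333° lon, +18·0.0416667° lat → SW at lon 172.25°, lat 74.75°.
Cell spans 0.0833333° lon × 0.0416667° lat. NE corner is SW corner plus one full cell.
latitude 74.7917, longitude 172.3333.

74.7917, 172.3333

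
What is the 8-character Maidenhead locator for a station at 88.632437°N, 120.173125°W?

CR98vp91

Add 180° to longitude and 90° to latitude: 59.82688, 178.63244.
Field: lon ⌊59.82688/20⌋ = 2 → C; lat ⌊178.63244/10⌋ = 17 → R.
Square: lon ⌊19.82688/2⌋ = 9; lat ⌊8.63244/1⌋ = 8.
Subsquare: lon ⌊1.82688/0.0833333⌋ = 21 → v; lat ⌊0.63244/0.0416667⌋ = 15 → p.
Extended square: lon ⌊0.07688/0.00833333⌋ = 9; lat ⌊0.00744/0.00416667⌋ = 1.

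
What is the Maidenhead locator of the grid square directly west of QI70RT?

Longitude subsquare r = 17; −1 → 16 = q.
The latitude characters are unchanged.

QI70qt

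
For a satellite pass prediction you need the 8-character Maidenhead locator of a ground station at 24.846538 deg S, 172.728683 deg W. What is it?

AG35pd26

Add 180° to longitude and 90° to latitude: 7.27132, 65.15346.
Field: lon ⌊7.27132/20⌋ = 0 → A; lat ⌊65.15346/10⌋ = 6 → G.
Square: lon ⌊7.27132/2⌋ = 3; lat ⌊5.15346/1⌋ = 5.
Subsquare: lon ⌊1.27132/0.0833333⌋ = 15 → p; lat ⌊0.15346/0.0416667⌋ = 3 → d.
Extended square: lon ⌊0.02132/0.00833333⌋ = 2; lat ⌊0.02846/0.00416667⌋ = 6.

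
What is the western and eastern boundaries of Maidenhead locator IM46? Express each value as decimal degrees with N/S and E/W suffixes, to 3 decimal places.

12.000° W, 10.000° W

Field I=8, M=12: +8·20° lon, +12·10° lat → SW at lon -20°, lat 30°.
Square 4, 6: +4·2° lon, +6·1° lat → SW at lon -12°, lat 36°.
Cell spans 2° lon × 1° lat.
west 12.000° W, east 10.000° W.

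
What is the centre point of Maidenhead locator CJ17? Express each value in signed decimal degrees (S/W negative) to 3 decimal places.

Field C=2, J=9: +2·20° lon, +9·10° lat → SW at lon -140°, lat 0°.
Square 1, 7: +1·2° lon, +7·1° lat → SW at lon -138°, lat 7°.
Cell spans 2° lon × 1° lat. Centre is SW corner plus half of each.
latitude 7.500, longitude -137.000.

7.500, -137.000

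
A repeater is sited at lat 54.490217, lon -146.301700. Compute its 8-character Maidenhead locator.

BO64ul37

Shift to the Maidenhead origin (180°W, 90°S): lon 33.69830, lat 144.49022.
Field (20°×10°, letters A–R): lon ⌊33.69830/20⌋ = 1 → B; lat ⌊144.49022/10⌋ = 14 → O.
Square (2°×1°, digits 0–9): lon ⌊13.69830/2⌋ = 6; lat ⌊4.49022/1⌋ = 4.
Subsquare (5′×2.5′, letters a–x): lon ⌊1.69830/0.0833333⌋ = 20 → u; lat ⌊0.49022/0.0416667⌋ = 11 → l.
Extended square (30″×15″, digits 0–9): lon ⌊0.03163/0.00833333⌋ = 3; lat ⌊0.03188/0.00416667⌋ = 7.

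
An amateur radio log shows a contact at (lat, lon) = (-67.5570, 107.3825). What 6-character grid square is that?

OC32qk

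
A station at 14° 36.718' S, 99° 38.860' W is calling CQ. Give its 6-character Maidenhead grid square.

EH05ej

Shift to the Maidenhead origin (180°W, 90°S): lon 80.3523, lat 75.3880.
Field (20°×10°, letters A–R): lon ⌊80.3523/20⌋ = 4 → E; lat ⌊75.3880/10⌋ = 7 → H.
Square (2°×1°, digits 0–9): lon ⌊0.3523/2⌋ = 0; lat ⌊5.3880/1⌋ = 5.
Subsquare (5′×2.5′, letters a–x): lon ⌊0.3523/0.0833333⌋ = 4 → e; lat ⌊0.3880/0.0416667⌋ = 9 → j.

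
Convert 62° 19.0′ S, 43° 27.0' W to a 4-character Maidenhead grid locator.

Shift to the Maidenhead origin (180°W, 90°S): lon 136.55, lat 27.68.
Field: lon ⌊136.55/20⌋ = 6 → G; lat ⌊27.68/10⌋ = 2 → C.
Square: lon ⌊16.55/2⌋ = 8; lat ⌊7.68/1⌋ = 7.

GC87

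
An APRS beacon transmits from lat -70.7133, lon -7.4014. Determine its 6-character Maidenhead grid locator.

Add 180° to longitude and 90° to latitude: 172.5986, 19.2867.
Field (20°×10°, letters A–R): lon ⌊172.5986/20⌋ = 8 → I; lat ⌊19.2867/10⌋ = 1 → B.
Square (2°×1°, digits 0–9): lon ⌊12.5986/2⌋ = 6; lat ⌊9.2867/1⌋ = 9.
Subsquare (5′×2.5′, letters a–x): lon ⌊0.5986/0.0833333⌋ = 7 → h; lat ⌊0.2867/0.0416667⌋ = 6 → g.

IB69hg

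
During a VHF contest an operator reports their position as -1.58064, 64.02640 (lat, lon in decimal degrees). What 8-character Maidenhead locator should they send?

Shift to the Maidenhead origin (180°W, 90°S): lon 244.02640, lat 88.41936.
Field: 244.02640/20 → 12 → M, 88.41936/10 → 8 → I; chars MI.
Square: 4.02640/2 → 2, 8.41936/1 → 8; chars 28.
Subsquare: 0.02640/0.0833333 → 0 → a, 0.41936/0.0416667 → 10 → k; chars ak.
Extended square: 0.02640/0.00833333 → 3, 0.00269/0.00416667 → 0; chars 30.

MI28ak30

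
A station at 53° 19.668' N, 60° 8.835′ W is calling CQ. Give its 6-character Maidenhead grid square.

FO93wh

Offset from 180°W / 90°S: lon 119.8528°, lat 143.3278°.
Field: 119.8528/20 → 5 → F, 143.3278/10 → 14 → O; chars FO.
Square: 19.8528/2 → 9, 3.3278/1 → 3; chars 93.
Subsquare: 1.8528/0.0833333 → 22 → w, 0.3278/0.0416667 → 7 → h; chars wh.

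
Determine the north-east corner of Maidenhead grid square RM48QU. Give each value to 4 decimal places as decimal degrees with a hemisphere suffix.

38.8750° N, 169.4167° E

Field R=17, M=12: +17·20° lon, +12·10° lat → SW at lon 160°, lat 30°.
Square 4, 8: +4·2° lon, +8·1° lat → SW at lon 168°, lat 38°.
Subsquare q=16, u=20: +16·0.0833333° lon, +20·0.0416667° lat → SW at lon 169.333°, lat 38.8333°.
Cell spans 0.0833333° lon × 0.0416667° lat. NE corner is SW corner plus one full cell.
latitude 38.8750° N, longitude 169.4167° E.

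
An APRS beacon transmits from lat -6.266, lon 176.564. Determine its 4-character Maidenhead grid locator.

RI83

Add 180° to longitude and 90° to latitude: 356.56, 83.73.
Field (20°×10°, letters A–R): 356.56/20 → 17 → R, 83.73/10 → 8 → I; chars RI.
Square (2°×1°, digits 0–9): 16.56/2 → 8, 3.73/1 → 3; chars 83.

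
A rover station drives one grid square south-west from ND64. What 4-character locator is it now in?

ND53

Longitude square 6; −1 → 5.
Latitude square 4; −1 → 3.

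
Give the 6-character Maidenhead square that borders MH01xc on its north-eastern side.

Longitude subsquare x = 23; +1 → 24, wraps to 0 = a, carry into square.
Longitude square 0; +1 → 1.
Latitude subsquare c = 2; +1 → 3 = d.

MH11ad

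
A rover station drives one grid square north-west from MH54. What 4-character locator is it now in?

Longitude square 5; −1 → 4.
Latitude square 4; +1 → 5.

MH45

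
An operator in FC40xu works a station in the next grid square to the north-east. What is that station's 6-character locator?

Longitude subsquare x = 23; +1 → 24, wraps to 0 = a, carry into square.
Longitude square 4; +1 → 5.
Latitude subsquare u = 20; +1 → 21 = v.

FC50av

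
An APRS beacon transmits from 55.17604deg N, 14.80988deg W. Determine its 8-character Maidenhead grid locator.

Shift to the Maidenhead origin (180°W, 90°S): lon 165.19012, lat 145.17604.
Field (20°×10°, letters A–R): 165.19012/20 → 8 → I, 145.17604/10 → 14 → O; chars IO.
Square (2°×1°, digits 0–9): 5.19012/2 → 2, 5.17604/1 → 5; chars 25.
Subsquare (5′×2.5′, letters a–x): 1.19012/0.0833333 → 14 → o, 0.17604/0.0416667 → 4 → e; chars oe.
Extended square (30″×15″, digits 0–9): 0.02345/0.00833333 → 2, 0.00937/0.00416667 → 2; chars 22.

IO25oe22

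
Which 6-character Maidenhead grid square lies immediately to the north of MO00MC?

Latitude subsquare c = 2; +1 → 3 = d.
The longitude characters are unchanged.

MO00md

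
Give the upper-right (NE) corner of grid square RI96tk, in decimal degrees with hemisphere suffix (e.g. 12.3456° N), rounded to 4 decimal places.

Field R=17, I=8: +17·20° lon, +8·10° lat → SW at lon 160°, lat -10°.
Square 9, 6: +9·2° lon, +6·1° lat → SW at lon 178°, lat -4°.
Subsquare t=19, k=10: +19·0.0833333° lon, +10·0.0416667° lat → SW at lon 179.583°, lat -3.58333°.
Cell spans 0.0833333° lon × 0.0416667° lat. NE corner is SW corner plus one full cell.
latitude 3.5417° S, longitude 179.6667° E.

3.5417° S, 179.6667° E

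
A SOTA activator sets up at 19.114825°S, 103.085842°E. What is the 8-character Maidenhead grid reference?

Shift to the Maidenhead origin (180°W, 90°S): lon 283.08584, lat 70.88518.
Field: 283.08584/20 → 14 → O, 70.88518/10 → 7 → H; chars OH.
Square: 3.08584/2 → 1, 0.88518/1 → 0; chars 10.
Subsquare: 1.08584/0.0833333 → 13 → n, 0.88518/0.0416667 → 21 → v; chars nv.
Extended square: 0.00251/0.00833333 → 0, 0.01018/0.00416667 → 2; chars 02.

OH10nv02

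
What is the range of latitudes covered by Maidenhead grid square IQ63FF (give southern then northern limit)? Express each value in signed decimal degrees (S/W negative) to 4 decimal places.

Field I=8, Q=16: +8·20° lon, +16·10° lat → SW at lon -20°, lat 70°.
Square 6, 3: +6·2° lon, +3·1° lat → SW at lon -8°, lat 73°.
Subsquare f=5, f=5: +5·0.0833333° lon, +5·0.0416667° lat → SW at lon -7.58333°, lat 73.2083°.
Cell spans 0.0833333° lon × 0.0416667° lat.
south 73.2083, north 73.2500.

73.2083, 73.2500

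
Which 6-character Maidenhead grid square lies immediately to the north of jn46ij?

JN46ik

Latitude subsquare j = 9; +1 → 10 = k.
The longitude characters are unchanged.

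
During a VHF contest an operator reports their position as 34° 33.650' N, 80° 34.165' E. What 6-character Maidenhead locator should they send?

Add 180° to longitude and 90° to latitude: 260.5694, 124.5608.
Field: 260.5694/20 → 13 → N, 124.5608/10 → 12 → M; chars NM.
Square: 0.5694/2 → 0, 4.5608/1 → 4; chars 04.
Subsquare: 0.5694/0.0833333 → 6 → g, 0.5608/0.0416667 → 13 → n; chars gn.

NM04gn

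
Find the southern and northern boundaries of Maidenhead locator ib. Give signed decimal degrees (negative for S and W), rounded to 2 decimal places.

Field I=8, B=1: +8·20° lon, +1·10° lat → SW at lon -20°, lat -80°.
Cell spans 20° lon × 10° lat.
south -80.00, north -70.00.

-80.00, -70.00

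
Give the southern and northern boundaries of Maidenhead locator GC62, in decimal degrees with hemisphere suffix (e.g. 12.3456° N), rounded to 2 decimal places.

68.00° S, 67.00° S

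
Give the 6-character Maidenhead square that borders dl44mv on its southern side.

DL44mu

Latitude subsquare v = 21; −1 → 20 = u.
The longitude characters are unchanged.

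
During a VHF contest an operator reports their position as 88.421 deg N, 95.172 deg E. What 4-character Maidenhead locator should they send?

NR78

Offset from 180°W / 90°S: lon 275.17°, lat 178.42°.
Field: lon ⌊275.17/20⌋ = 13 → N; lat ⌊178.42/10⌋ = 17 → R.
Square: lon ⌊15.17/2⌋ = 7; lat ⌊8.42/1⌋ = 8.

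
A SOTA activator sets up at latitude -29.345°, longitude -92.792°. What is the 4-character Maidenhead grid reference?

EG30

Add 180° to longitude and 90° to latitude: 87.21, 60.66.
Field: 87.21/20 → 4 → E, 60.66/10 → 6 → G; chars EG.
Square: 7.21/2 → 3, 0.66/1 → 0; chars 30.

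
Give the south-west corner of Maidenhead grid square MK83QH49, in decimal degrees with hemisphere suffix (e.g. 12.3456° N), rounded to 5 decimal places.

13.32917° N, 77.36667° E

Field M=12, K=10: +12·20° lon, +10·10° lat → SW at lon 60°, lat 10°.
Square 8, 3: +8·2° lon, +3·1° lat → SW at lon 76°, lat 13°.
Subsquare q=16, h=7: +16·0.0833333° lon, +7·0.0416667° lat → SW at lon 77.3333°, lat 13.2917°.
Extended square 4, 9: +4·0.00833333° lon, +9·0.00416667° lat → SW at lon 77.3667°, lat 13.3292°.
latitude 13.32917° N, longitude 77.36667° E.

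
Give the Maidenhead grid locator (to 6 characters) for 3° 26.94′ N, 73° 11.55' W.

Add 180° to longitude and 90° to latitude: 106.8075, 93.4490.
Field: 106.8075/20 → 5 → F, 93.4490/10 → 9 → J; chars FJ.
Square: 6.8075/2 → 3, 3.4490/1 → 3; chars 33.
Subsquare: 0.8075/0.0833333 → 9 → j, 0.4490/0.0416667 → 10 → k; chars jk.

FJ33jk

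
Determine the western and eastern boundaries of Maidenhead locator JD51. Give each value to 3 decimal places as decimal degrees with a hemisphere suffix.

Field J=9, D=3: +9·20° lon, +3·10° lat → SW at lon 0°, lat -60°.
Square 5, 1: +5·2° lon, +1·1° lat → SW at lon 10°, lat -59°.
Cell spans 2° lon × 1° lat.
west 10.000° E, east 12.000° E.

10.000° E, 12.000° E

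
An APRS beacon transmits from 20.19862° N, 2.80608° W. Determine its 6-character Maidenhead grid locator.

IL80oe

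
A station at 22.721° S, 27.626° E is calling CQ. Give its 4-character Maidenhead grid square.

KG37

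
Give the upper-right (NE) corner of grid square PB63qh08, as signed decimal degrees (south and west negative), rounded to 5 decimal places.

Field P=15, B=1: +15·20° lon, +1·10° lat → SW at lon 120°, lat -80°.
Square 6, 3: +6·2° lon, +3·1° lat → SW at lon 132°, lat -77°.
Subsquare q=16, h=7: +16·0.0833333° lon, +7·0.0416667° lat → SW at lon 133.333°, lat -76.7083°.
Extended square 0, 8: +0·0.00833333° lon, +8·0.00416667° lat → SW at lon 133.333°, lat -76.675°.
Cell spans 0.00833333° lon × 0.00416667° lat. NE corner is SW corner plus one full cell.
latitude -76.67083, longitude 133.34167.

-76.67083, 133.34167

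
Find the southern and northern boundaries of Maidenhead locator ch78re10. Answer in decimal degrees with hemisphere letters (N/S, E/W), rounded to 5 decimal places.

11.83333° S, 11.82917° S

Field C=2, H=7: +2·20° lon, +7·10° lat → SW at lon -140°, lat -20°.
Square 7, 8: +7·2° lon, +8·1° lat → SW at lon -126°, lat -12°.
Subsquare r=17, e=4: +17·0.0833333° lon, +4·0.0416667° lat → SW at lon -124.583°, lat -11.8333°.
Extended square 1, 0: +1·0.00833333° lon, +0·0.00416667° lat → SW at lon -124.575°, lat -11.8333°.
Cell spans 0.00833333° lon × 0.00416667° lat.
south 11.83333° S, north 11.82917° S.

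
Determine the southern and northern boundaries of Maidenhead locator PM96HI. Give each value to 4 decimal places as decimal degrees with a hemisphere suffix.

36.3333° N, 36.3750° N

Field P=15, M=12: +15·20° lon, +12·10° lat → SW at lon 120°, lat 30°.
Square 9, 6: +9·2° lon, +6·1° lat → SW at lon 138°, lat 36°.
Subsquare h=7, i=8: +7·0.0833333° lon, +8·0.0416667° lat → SW at lon 138.583°, lat 36.3333°.
Cell spans 0.0833333° lon × 0.0416667° lat.
south 36.3333° N, north 36.3750° N.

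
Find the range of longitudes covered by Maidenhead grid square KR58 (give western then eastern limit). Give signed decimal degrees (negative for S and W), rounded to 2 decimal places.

30.00, 32.00

Field K=10, R=17: +10·20° lon, +17·10° lat → SW at lon 20°, lat 80°.
Square 5, 8: +5·2° lon, +8·1° lat → SW at lon 30°, lat 88°.
Cell spans 2° lon × 1° lat.
west 30.00, east 32.00.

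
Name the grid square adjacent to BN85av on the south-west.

BN75xu

Longitude subsquare a = 0; −1 → -1, wraps to 23 = x, carry into square.
Longitude square 8; −1 → 7.
Latitude subsquare v = 21; −1 → 20 = u.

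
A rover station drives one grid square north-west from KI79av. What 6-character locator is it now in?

Longitude subsquare a = 0; −1 → -1, wraps to 23 = x, carry into square.
Longitude square 7; −1 → 6.
Latitude subsquare v = 21; +1 → 22 = w.

KI69xw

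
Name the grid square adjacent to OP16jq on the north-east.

OP16kr

Longitude subsquare j = 9; +1 → 10 = k.
Latitude subsquare q = 16; +1 → 17 = r.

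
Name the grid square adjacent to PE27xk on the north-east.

Longitude subsquare x = 23; +1 → 24, wraps to 0 = a, carry into square.
Longitude square 2; +1 → 3.
Latitude subsquare k = 10; +1 → 11 = l.

PE37al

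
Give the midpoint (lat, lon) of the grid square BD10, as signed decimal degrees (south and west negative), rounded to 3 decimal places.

Field B=1, D=3: +1·20° lon, +3·10° lat → SW at lon -160°, lat -60°.
Square 1, 0: +1·2° lon, +0·1° lat → SW at lon -158°, lat -60°.
Cell spans 2° lon × 1° lat. Centre is SW corner plus half of each.
latitude -59.500, longitude -157.000.

-59.500, -157.000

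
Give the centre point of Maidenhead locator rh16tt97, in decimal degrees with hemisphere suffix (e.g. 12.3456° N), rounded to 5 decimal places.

13.17708° S, 163.66250° E

Field R=17, H=7: +17·20° lon, +7·10° lat → SW at lon 160°, lat -20°.
Square 1, 6: +1·2° lon, +6·1° lat → SW at lon 162°, lat -14°.
Subsquare t=19, t=19: +19·0.0833333° lon, +19·0.0416667° lat → SW at lon 163.583°, lat -13.2083°.
Extended square 9, 7: +9·0.00833333° lon, +7·0.00416667° lat → SW at lon 163.658°, lat -13.1792°.
Cell spans 0.00833333° lon × 0.00416667° lat. Centre is SW corner plus half of each.
latitude 13.17708° S, longitude 163.66250° E.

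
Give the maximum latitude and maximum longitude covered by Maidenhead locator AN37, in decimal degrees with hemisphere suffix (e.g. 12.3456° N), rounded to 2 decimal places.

48.00° N, 172.00° W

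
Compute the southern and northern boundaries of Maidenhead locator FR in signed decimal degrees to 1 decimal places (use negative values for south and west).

Field F=5, R=17: +5·20° lon, +17·10° lat → SW at lon -80°, lat 80°.
Cell spans 20° lon × 10° lat.
south 80.0, north 90.0.

80.0, 90.0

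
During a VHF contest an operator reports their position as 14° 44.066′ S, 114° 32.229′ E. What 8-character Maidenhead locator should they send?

Add 180° to longitude and 90° to latitude: 294.53715, 75.26557.
Field: 294.53715/20 → 14 → O, 75.26557/10 → 7 → H; chars OH.
Square: 14.53715/2 → 7, 5.26557/1 → 5; chars 75.
Subsquare: 0.53715/0.0833333 → 6 → g, 0.26557/0.0416667 → 6 → g; chars gg.
Extended square: 0.03715/0.00833333 → 4, 0.01557/0.00416667 → 3; chars 43.

OH75gg43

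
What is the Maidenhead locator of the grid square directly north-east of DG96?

EG07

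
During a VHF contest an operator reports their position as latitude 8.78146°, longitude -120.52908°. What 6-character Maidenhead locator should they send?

CJ98rs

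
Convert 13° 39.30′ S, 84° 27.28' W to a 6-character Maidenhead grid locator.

EH76si

Add 180° to longitude and 90° to latitude: 95.5453, 76.3450.
Field: lon ⌊95.5453/20⌋ = 4 → E; lat ⌊76.3450/10⌋ = 7 → H.
Square: lon ⌊15.5453/2⌋ = 7; lat ⌊6.3450/1⌋ = 6.
Subsquare: lon ⌊1.5453/0.0833333⌋ = 18 → s; lat ⌊0.3450/0.0416667⌋ = 8 → i.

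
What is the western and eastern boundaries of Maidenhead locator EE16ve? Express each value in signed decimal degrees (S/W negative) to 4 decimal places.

-96.2500, -96.1667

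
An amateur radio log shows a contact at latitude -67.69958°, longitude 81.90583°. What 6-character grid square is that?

NC02wh

Shift to the Maidenhead origin (180°W, 90°S): lon 261.9058, lat 22.3004.
Field: lon ⌊261.9058/20⌋ = 13 → N; lat ⌊22.3004/10⌋ = 2 → C.
Square: lon ⌊1.9058/2⌋ = 0; lat ⌊2.3004/1⌋ = 2.
Subsquare: lon ⌊1.9058/0.0833333⌋ = 22 → w; lat ⌊0.3004/0.0416667⌋ = 7 → h.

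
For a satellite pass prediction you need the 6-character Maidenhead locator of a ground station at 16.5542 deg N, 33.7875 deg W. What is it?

HK36cn

Shift to the Maidenhead origin (180°W, 90°S): lon 146.2125, lat 106.5542.
Field (20°×10°, letters A–R): 146.2125/20 → 7 → H, 106.5542/10 → 10 → K; chars HK.
Square (2°×1°, digits 0–9): 6.2125/2 → 3, 6.5542/1 → 6; chars 36.
Subsquare (5′×2.5′, letters a–x): 0.2125/0.0833333 → 2 → c, 0.5542/0.0416667 → 13 → n; chars cn.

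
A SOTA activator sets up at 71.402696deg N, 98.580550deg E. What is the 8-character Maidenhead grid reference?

NQ91gj96

Add 180° to longitude and 90° to latitude: 278.58055, 161.40270.
Field (20°×10°, letters A–R): 278.58055/20 → 13 → N, 161.40270/10 → 16 → Q; chars NQ.
Square (2°×1°, digits 0–9): 18.58055/2 → 9, 1.40270/1 → 1; chars 91.
Subsquare (5′×2.5′, letters a–x): 0.58055/0.0833333 → 6 → g, 0.40270/0.0416667 → 9 → j; chars gj.
Extended square (30″×15″, digits 0–9): 0.08055/0.00833333 → 9, 0.02770/0.00416667 → 6; chars 96.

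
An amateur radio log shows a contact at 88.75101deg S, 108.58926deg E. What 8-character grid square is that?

Shift to the Maidenhead origin (180°W, 90°S): lon 288.58926, lat 1.24899.
Field: lon ⌊288.58926/20⌋ = 14 → O; lat ⌊1.24899/10⌋ = 0 → A.
Square: lon ⌊8.58926/2⌋ = 4; lat ⌊1.24899/1⌋ = 1.
Subsquare: lon ⌊0.58926/0.0833333⌋ = 7 → h; lat ⌊0.24899/0.0416667⌋ = 5 → f.
Extended square: lon ⌊0.00593/0.00833333⌋ = 0; lat ⌊0.04066/0.00416667⌋ = 9.

OA41hf09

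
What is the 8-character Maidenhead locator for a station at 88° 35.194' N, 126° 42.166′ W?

CR68po50

Shift to the Maidenhead origin (180°W, 90°S): lon 53.29723, lat 178.58657.
Field: lon ⌊53.29723/20⌋ = 2 → C; lat ⌊178.58657/10⌋ = 17 → R.
Square: lon ⌊13.29723/2⌋ = 6; lat ⌊8.58657/1⌋ = 8.
Subsquare: lon ⌊1.29723/0.0833333⌋ = 15 → p; lat ⌊0.58657/0.0416667⌋ = 14 → o.
Extended square: lon ⌊0.04723/0.00833333⌋ = 5; lat ⌊0.00323/0.00416667⌋ = 0.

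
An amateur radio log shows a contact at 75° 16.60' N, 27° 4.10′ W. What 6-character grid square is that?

Shift to the Maidenhead origin (180°W, 90°S): lon 152.9317, lat 165.2767.
Field: 152.9317/20 → 7 → H, 165.2767/10 → 16 → Q; chars HQ.
Square: 12.9317/2 → 6, 5.2767/1 → 5; chars 65.
Subsquare: 0.9317/0.0833333 → 11 → l, 0.2767/0.0416667 → 6 → g; chars lg.

HQ65lg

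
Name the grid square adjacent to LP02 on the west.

KP92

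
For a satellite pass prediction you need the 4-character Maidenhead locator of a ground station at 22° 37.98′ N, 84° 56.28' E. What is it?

NL22

Shift to the Maidenhead origin (180°W, 90°S): lon 264.94, lat 112.63.
Field: 264.94/20 → 13 → N, 112.63/10 → 11 → L; chars NL.
Square: 4.94/2 → 2, 2.63/1 → 2; chars 22.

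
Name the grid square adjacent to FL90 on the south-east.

GK09

Longitude square 9; +1 → 10, wraps to 0, carry into field.
Longitude field F = 5; +1 → 6 = G.
Latitude square 0; −1 → -1, wraps to 9, carry into field.
Latitude field L = 11; −1 → 10 = K.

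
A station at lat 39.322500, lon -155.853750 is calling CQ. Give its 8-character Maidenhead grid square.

BM29bh77

Add 180° to longitude and 90° to latitude: 24.14625, 129.32250.
Field: lon ⌊24.14625/20⌋ = 1 → B; lat ⌊129.32250/10⌋ = 12 → M.
Square: lon ⌊4.14625/2⌋ = 2; lat ⌊9.32250/1⌋ = 9.
Subsquare: lon ⌊0.14625/0.0833333⌋ = 1 → b; lat ⌊0.32250/0.0416667⌋ = 7 → h.
Extended square: lon ⌊0.06292/0.00833333⌋ = 7; lat ⌊0.03083/0.00416667⌋ = 7.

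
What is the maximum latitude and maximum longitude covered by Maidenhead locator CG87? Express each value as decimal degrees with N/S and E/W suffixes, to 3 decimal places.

22.000° S, 122.000° W

Field C=2, G=6: +2·20° lon, +6·10° lat → SW at lon -140°, lat -30°.
Square 8, 7: +8·2° lon, +7·1° lat → SW at lon -124°, lat -23°.
Cell spans 2° lon × 1° lat. NE corner is SW corner plus one full cell.
latitude 22.000° S, longitude 122.000° W.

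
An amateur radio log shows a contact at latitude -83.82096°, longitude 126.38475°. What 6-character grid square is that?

PA36ee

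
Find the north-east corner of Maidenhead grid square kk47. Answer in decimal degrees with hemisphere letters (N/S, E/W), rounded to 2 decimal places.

Field K=10, K=10: +10·20° lon, +10·10° lat → SW at lon 20°, lat 10°.
Square 4, 7: +4·2° lon, +7·1° lat → SW at lon 28°, lat 17°.
Cell spans 2° lon × 1° lat. NE corner is SW corner plus one full cell.
latitude 18.00° N, longitude 30.00° E.

18.00° N, 30.00° E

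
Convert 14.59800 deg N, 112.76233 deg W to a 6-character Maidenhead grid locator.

Shift to the Maidenhead origin (180°W, 90°S): lon 67.2377, lat 104.5980.
Field: 67.2377/20 → 3 → D, 104.5980/10 → 10 → K; chars DK.
Square: 7.2377/2 → 3, 4.5980/1 → 4; chars 34.
Subsquare: 1.2377/0.0833333 → 14 → o, 0.5980/0.0416667 → 14 → o; chars oo.

DK34oo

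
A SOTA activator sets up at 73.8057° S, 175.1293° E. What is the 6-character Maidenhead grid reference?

Add 180° to longitude and 90° to latitude: 355.1293, 16.1943.
Field (20°×10°, letters A–R): 355.1293/20 → 17 → R, 16.1943/10 → 1 → B; chars RB.
Square (2°×1°, digits 0–9): 15.1293/2 → 7, 6.1943/1 → 6; chars 76.
Subsquare (5′×2.5′, letters a–x): 1.1293/0.0833333 → 13 → n, 0.1943/0.0416667 → 4 → e; chars ne.

RB76ne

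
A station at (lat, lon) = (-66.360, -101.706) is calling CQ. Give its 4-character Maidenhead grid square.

DC93

Add 180° to longitude and 90° to latitude: 78.29, 23.64.
Field: 78.29/20 → 3 → D, 23.64/10 → 2 → C; chars DC.
Square: 18.29/2 → 9, 3.64/1 → 3; chars 93.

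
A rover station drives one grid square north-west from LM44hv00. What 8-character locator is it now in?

LM44gv91

Longitude extended square 0; −1 → -1, wraps to 9, carry into subsquare.
Longitude subsquare h = 7; −1 → 6 = g.
Latitude extended square 0; +1 → 1.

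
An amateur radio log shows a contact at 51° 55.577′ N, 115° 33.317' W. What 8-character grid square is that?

Shift to the Maidenhead origin (180°W, 90°S): lon 64.44472, lat 141.92628.
Field (20°×10°, letters A–R): lon ⌊64.44472/20⌋ = 3 → D; lat ⌊141.92628/10⌋ = 14 → O.
Square (2°×1°, digits 0–9): lon ⌊4.44472/2⌋ = 2; lat ⌊1.92628/1⌋ = 1.
Subsquare (5′×2.5′, letters a–x): lon ⌊0.44472/0.0833333⌋ = 5 → f; lat ⌊0.92628/0.0416667⌋ = 22 → w.
Extended square (30″×15″, digits 0–9): lon ⌊0.02805/0.00833333⌋ = 3; lat ⌊0.00962/0.00416667⌋ = 2.

DO21fw32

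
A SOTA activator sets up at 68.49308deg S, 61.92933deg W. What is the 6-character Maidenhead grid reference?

FC91am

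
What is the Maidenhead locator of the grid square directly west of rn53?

Longitude square 5; −1 → 4.
The latitude characters are unchanged.

RN43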